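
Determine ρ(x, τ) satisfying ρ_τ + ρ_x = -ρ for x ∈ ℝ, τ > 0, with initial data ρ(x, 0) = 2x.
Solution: Substitute ρ = exp(-τ)u.
Then ρ_τ = exp(-τ)(u_τ - u), ρ_x = exp(-τ)u_x; substituting and dividing by exp(-τ), the lower-order terms cancel: u_τ + u_x = 0 (standard advection equation).
Data for u: u(x,0) = ρ(x,0) = 2x.
By characteristics (dx/dτ = 1), u(x,τ) = f(x - τ) with f = u(·, 0).
So u(x,τ) = 2x - 2τ, and ρ(x,τ) = exp(-τ)u(x,τ).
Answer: ρ(x, τ) = 2xexp(-τ) - 2τexp(-τ)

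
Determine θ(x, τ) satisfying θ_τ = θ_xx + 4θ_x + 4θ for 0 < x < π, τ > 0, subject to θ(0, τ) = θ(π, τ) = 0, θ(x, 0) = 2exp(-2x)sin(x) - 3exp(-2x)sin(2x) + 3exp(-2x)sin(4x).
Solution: Substitute θ = exp(-2x)u, i.e. u = exp(2x)θ.
By the product rule, θ_x = exp(-2x)(u_x - 2u), θ_xx = exp(-2x)(u_xx - 4u_x + 4u), θ_τ = exp(-2x)u_τ.
Substituting into the PDE and dividing by exp(-2x): u_τ = (u_xx - 4u_x + 4u) + 4(u_x - 2u) + 4u.
The lower-order terms cancel, leaving the standard heat equation u_τ = u_xx.
Initial data for u: u(x,0) = exp(2x)θ(x,0) = 2sin(x) - 3sin(2x) + 3sin(4x). The boundary conditions carry over: u(0,τ) = u(π,τ) = 0.
Solve for u:
  Using separation of variables u = X(x)G(τ):
  Eigenfunctions: sin(nx), n = 1, 2, 3, ...
  General solution: u(x, τ) = Σ c_n sin(nx) exp(-n² τ)
  Matching u(x,0) = 2sin(x) - 3sin(2x) + 3sin(4x) term by term: c_1=2, c_2=-3, c_4=3.
Hence u(x,τ) = 2exp(-τ)sin(x) - 3exp(-4τ)sin(2x) + 3exp(-16τ)sin(4x).
Transform back: θ(x,τ) = exp(-2x)u(x,τ).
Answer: θ(x, τ) = 2exp(-2x)exp(-τ)sin(x) - 3exp(-2x)exp(-4τ)sin(2x) + 3exp(-2x)exp(-16τ)sin(4x)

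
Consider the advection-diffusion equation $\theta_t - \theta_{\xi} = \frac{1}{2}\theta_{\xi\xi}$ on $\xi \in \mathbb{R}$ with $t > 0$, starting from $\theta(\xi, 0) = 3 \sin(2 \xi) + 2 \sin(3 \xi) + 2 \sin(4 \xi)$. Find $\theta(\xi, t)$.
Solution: Moving frame: $\eta = \xi + t$, $\sigma = t$, $\theta = u(\eta,\sigma)$, so $\theta_t = u_{\sigma} + u_{\eta}$ and $\theta_{\xi\xi} = u_{\eta\eta}$.
Hence $\theta_t - \theta_{\xi} = u_{\sigma}$ and the PDE becomes the heat equation $u_{\sigma} = \frac{1}{2}u_{\eta\eta}$ on $\eta \in \mathbb{R}$.
Initial data: $u(\eta,0) = \theta(\eta,0) = 3 \sin(2 \eta) + 2 \sin(3 \eta) + 2 \sin(4 \eta)$. Each mode $\sin(n\eta)$ decays as $e^{-n^2\sigma/2}$ on $\mathbb{R}$, so $u(\eta,\sigma) = \sum c_n e^{-n^2\sigma/2} \sin(n\eta)$ with $c_2=3, c_3=2, c_4=2$: $u(\eta,\sigma) = 3 e^{-2 \sigma} \sin(2 \eta) + 2 e^{-8 \sigma} \sin(4 \eta) + 2 e^{-9 \sigma/2} \sin(3 \eta)$.
Substituting back: $\theta(\xi,t) = u(\xi + t, t)$.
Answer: $\theta(\xi, t) = 3 e^{-2 t} \sin(2 \xi + 2 t) + 2 e^{-8 t} \sin(4 \xi + 4 t) + 2 e^{-9 t/2} \sin(3 \xi + 3 t)$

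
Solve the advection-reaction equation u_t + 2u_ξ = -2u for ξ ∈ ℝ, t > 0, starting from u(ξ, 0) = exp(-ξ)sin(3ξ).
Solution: Substitute u = exp(-ξ)w.
Then u_ξ = exp(-ξ)(w_ξ - w), u_t = exp(-ξ)w_t; substituting and dividing by exp(-ξ), the lower-order terms cancel: w_t + 2w_ξ = 0 (standard advection equation).
Data for w: w(ξ,0) = exp(ξ)u(ξ,0) = sin(3ξ).
By characteristics (dξ/dt = 2), w(ξ,t) = f(ξ - 2t) with f = w(·, 0).
So w(ξ,t) = -sin(6t - 3ξ), and u(ξ,t) = exp(-ξ)w(ξ,t).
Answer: u(ξ, t) = -exp(-ξ)sin(6t - 3ξ)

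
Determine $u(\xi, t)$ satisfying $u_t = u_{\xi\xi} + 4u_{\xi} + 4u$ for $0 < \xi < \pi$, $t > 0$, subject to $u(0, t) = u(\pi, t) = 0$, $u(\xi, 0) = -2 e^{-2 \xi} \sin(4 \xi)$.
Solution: Substitute $u = e^{-2\xi}w$, i.e. $w = e^{2\xi}u$.
By the product rule, $u_{\xi} = e^{-2\xi}(w_{\xi} - 2w)$, $u_{\xi\xi} = e^{-2\xi}(w_{\xi\xi} - 4w_{\xi} + 4w)$, $u_t = e^{-2\xi}w_t$.
Substituting into the PDE and dividing by $e^{-2\xi}$: $w_t = (w_{\xi\xi} - 4w_{\xi} + 4w) + 4(w_{\xi} - 2w) + 4w$.
The lower-order terms cancel, leaving the standard heat equation $w_t = w_{\xi\xi}$.
Initial data for $w$: $w(\xi,0) = e^{2\xi}u(\xi,0) = -2 \sin(4 \xi)$. The boundary conditions carry over: $w(0,t) = w(\pi,t) = 0$.
Solve for $w$:
  Using separation of variables $w = X(\xi)T(t)$:
  Eigenfunctions: $\sin(n\xi)$, $n = 1, 2, 3, \ldots$
  General solution: $w(\xi, t) = \sum c_n \sin(n\xi) e^{-n^2 t}$
  Matching $w(\xi,0) = -2 \sin(4 \xi)$ term by term: $c_4=-2$.
Hence $w(\xi,t) = -2 e^{-16 t} \sin(4 \xi)$.
Transform back: $u(\xi,t) = e^{-2\xi}w(\xi,t)$.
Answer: $u(\xi, t) = -2 e^{-2 \xi} e^{-16 t} \sin(4 \xi)$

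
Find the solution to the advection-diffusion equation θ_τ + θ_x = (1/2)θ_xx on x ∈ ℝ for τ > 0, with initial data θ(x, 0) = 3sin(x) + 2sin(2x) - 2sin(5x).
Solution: Change to a moving frame: let η = x - τ, σ = τ and write θ(x,τ) = u(η,σ).
By the chain rule θ_τ = u_σ - u_η, θ_x = u_η, θ_xx = u_ηη.
Then θ_τ + θ_x = u_σ: the advection term cancels and the PDE becomes the heat equation u_σ = (1/2)u_ηη on η ∈ ℝ.
Initial data: u(η,0) = θ(η,0) = 3sin(η) + 2sin(2η) - 2sin(5η).
On η ∈ ℝ each mode satisfies (sin(nη))″ = -n² sin(nη), so exp(-n²σ/2) sin(nη) solves the heat equation; by superposition u(η,σ) = Σ c_n exp(-n²σ/2) sin(nη).
Reading off the coefficients: c_1=3, c_2=2, c_5=-2, so u(η,σ) = 2exp(-2σ)sin(2η) + 3exp(-σ/2)sin(η) - 2exp(-25σ/2)sin(5η).
Substituting back η = x - τ, σ = τ: θ(x,τ) = u(x - τ, τ).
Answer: θ(x, τ) = 2exp(-2τ)sin(2x - 2τ) + 3exp(-τ/2)sin(x - τ) - 2exp(-25τ/2)sin(5x - 5τ)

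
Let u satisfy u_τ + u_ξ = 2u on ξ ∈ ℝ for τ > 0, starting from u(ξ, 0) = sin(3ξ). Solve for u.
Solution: Substitute u = exp(2τ)w, i.e. w = exp(-2τ)u.
By the product rule, u_τ = exp(2τ)(w_τ + 2w), u_ξ = exp(2τ)w_ξ.
Substituting into the PDE and dividing by exp(2τ): w_τ + 2w + w_ξ = 2w.
The lower-order terms cancel, leaving the standard advection equation w_τ + w_ξ = 0.
Initial data for w: w(ξ,0) = u(ξ,0) = sin(3ξ).
Solve for w:
  By method of characteristics (waves move right with speed 1):
  Along characteristics ξ - τ = const, w is constant, so w(ξ,τ) = f(ξ - τ) with f = w(·, 0).
Hence w(ξ,τ) = sin(3ξ - 3τ).
Transform back: u(ξ,τ) = exp(2τ)w(ξ,τ).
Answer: u(ξ, τ) = exp(2τ)sin(3ξ - 3τ)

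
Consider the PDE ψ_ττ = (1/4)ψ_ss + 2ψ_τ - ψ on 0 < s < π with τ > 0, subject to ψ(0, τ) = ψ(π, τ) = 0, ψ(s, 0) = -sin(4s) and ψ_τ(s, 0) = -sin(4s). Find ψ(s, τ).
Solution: Substitute ψ = exp(τ)u, i.e. u = exp(-τ)ψ.
By the product rule, ψ_τ = exp(τ)(u_τ + u), ψ_ττ = exp(τ)(u_ττ + 2u_τ + u), ψ_ss = exp(τ)u_ss.
Substituting into the PDE and dividing by exp(τ): u_ττ + 2u_τ + u = (1/4)u_ss + 2(u_τ + u) - u.
The lower-order terms cancel, leaving the standard wave equation u_ττ = (1/4)u_ss.
Initial data for u: u(s,0) = ψ(s,0) = -sin(4s); u_τ(s,0) = ψ_τ(s,0) - ψ(s,0) = 0. The boundary conditions carry over: u(0,τ) = u(π,τ) = 0.
Solve for u:
  Using separation of variables u = X(s)T(τ):
  Eigenfunctions: sin(ns), n = 1, 2, 3, ...
  General solution: u(s, τ) = Σ [A_n cos(n τ/2) + B_n sin(n τ/2)] sin(ns)
  From u(s,0) = -sin(4s): A_4=-1. From u_τ(s,0) = 0: all B_n = 0.
Hence u(s,τ) = -sin(4s)cos(2τ).
Transform back: ψ(s,τ) = exp(τ)u(s,τ).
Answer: ψ(s, τ) = -exp(τ)sin(4s)cos(2τ)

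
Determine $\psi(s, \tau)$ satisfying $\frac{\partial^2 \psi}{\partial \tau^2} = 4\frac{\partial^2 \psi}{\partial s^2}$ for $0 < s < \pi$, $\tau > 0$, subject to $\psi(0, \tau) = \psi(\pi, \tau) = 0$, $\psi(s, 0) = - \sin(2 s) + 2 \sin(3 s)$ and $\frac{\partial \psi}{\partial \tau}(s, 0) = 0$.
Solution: Separating variables: $\psi = \sum [A_n \cos(\omega_n \tau) + B_n \sin(\omega_n \tau)] \sin(ns)$, $\omega_n = 2n$. From ICs: $A_2=-1, A_3=2$.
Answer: $\psi(s, \tau) = - \sin(2 s) \cos(4 \tau) + 2 \sin(3 s) \cos(6 \tau)$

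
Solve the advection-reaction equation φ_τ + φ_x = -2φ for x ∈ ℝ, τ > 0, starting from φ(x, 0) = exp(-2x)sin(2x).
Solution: Substitute φ = exp(-2x)u, i.e. u = exp(2x)φ.
By the product rule, φ_x = exp(-2x)(u_x - 2u), φ_τ = exp(-2x)u_τ.
Substituting into the PDE and dividing by exp(-2x): u_τ + (u_x - 2u) = -2u.
The lower-order terms cancel, leaving the standard advection equation u_τ + u_x = 0.
Initial data for u: u(x,0) = exp(2x)φ(x,0) = sin(2x).
Solve for u:
  By method of characteristics (waves move right with speed 1):
  Along characteristics x - τ = const, u is constant, so u(x,τ) = f(x - τ) with f = u(·, 0).
Hence u(x,τ) = sin(2x - 2τ).
Transform back: φ(x,τ) = exp(-2x)u(x,τ).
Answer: φ(x, τ) = exp(-2x)sin(2x - 2τ)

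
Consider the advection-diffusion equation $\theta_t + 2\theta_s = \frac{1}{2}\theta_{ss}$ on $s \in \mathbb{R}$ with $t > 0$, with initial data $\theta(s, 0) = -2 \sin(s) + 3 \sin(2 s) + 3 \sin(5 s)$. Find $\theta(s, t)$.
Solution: Moving frame: $\eta = s - 2t$, $\sigma = t$, $\theta = u(\eta,\sigma)$, so $\theta_t = u_{\sigma} - 2u_{\eta}$ and $\theta_{ss} = u_{\eta\eta}$.
Hence $\theta_t + 2\theta_s = u_{\sigma}$ and the PDE becomes the heat equation $u_{\sigma} = \frac{1}{2}u_{\eta\eta}$ on $\eta \in \mathbb{R}$.
Initial data: $u(\eta,0) = \theta(\eta,0) = -2 \sin(\eta) + 3 \sin(2 \eta) + 3 \sin(5 \eta)$. Each mode $\sin(n\eta)$ decays as $e^{-n^2\sigma/2}$ on $\mathbb{R}$, so $u(\eta,\sigma) = \sum c_n e^{-n^2\sigma/2} \sin(n\eta)$ with $c_1=-2, c_2=3, c_5=3$: $u(\eta,\sigma) = 3 e^{-2 \sigma} \sin(2 \eta) - 2 e^{-\sigma/2} \sin(\eta) + 3 e^{-25 \sigma/2} \sin(5 \eta)$.
Substituting back: $\theta(s,t) = u(s - 2t, t)$.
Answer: $\theta(s, t) = 3 e^{-2 t} \sin(2 s - 4 t) - 2 e^{-t/2} \sin(s - 2 t) + 3 e^{-25 t/2} \sin(5 s - 10 t)$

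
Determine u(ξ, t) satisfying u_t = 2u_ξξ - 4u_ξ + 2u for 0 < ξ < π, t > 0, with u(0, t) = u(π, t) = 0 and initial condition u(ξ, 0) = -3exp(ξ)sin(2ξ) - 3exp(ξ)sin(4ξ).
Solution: Substitute u = exp(ξ)w, i.e. w = exp(-ξ)u.
By the product rule, u_ξ = exp(ξ)(w_ξ + w), u_ξξ = exp(ξ)(w_ξξ + 2w_ξ + w), u_t = exp(ξ)w_t.
Substituting into the PDE and dividing by exp(ξ): w_t = 2(w_ξξ + 2w_ξ + w) - 4(w_ξ + w) + 2w.
The lower-order terms cancel, leaving the standard heat equation w_t = 2w_ξξ.
Initial data for w: w(ξ,0) = exp(-ξ)u(ξ,0) = -3sin(2ξ) - 3sin(4ξ). The boundary conditions carry over: w(0,t) = w(π,t) = 0.
Solve for w:
  Using separation of variables w = X(ξ)T(t):
  Eigenfunctions: sin(nξ), n = 1, 2, 3, ...
  General solution: w(ξ, t) = Σ c_n sin(nξ) exp(-2n² t)
  Matching w(ξ,0) = -3sin(2ξ) - 3sin(4ξ) term by term: c_2=-3, c_4=-3.
Hence w(ξ,t) = -3exp(-8t)sin(2ξ) - 3exp(-32t)sin(4ξ).
Transform back: u(ξ,t) = exp(ξ)w(ξ,t).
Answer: u(ξ, t) = -3exp(-8t)exp(ξ)sin(2ξ) - 3exp(-32t)exp(ξ)sin(4ξ)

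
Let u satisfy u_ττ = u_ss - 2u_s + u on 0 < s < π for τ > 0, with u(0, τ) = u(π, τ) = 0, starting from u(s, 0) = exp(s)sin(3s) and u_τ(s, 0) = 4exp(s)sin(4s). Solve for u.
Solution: Substitute u = exp(s)w, i.e. w = exp(-s)u.
By the product rule, u_s = exp(s)(w_s + w), u_ss = exp(s)(w_ss + 2w_s + w), u_ττ = exp(s)w_ττ.
Substituting into the PDE and dividing by exp(s): w_ττ = (w_ss + 2w_s + w) - 2(w_s + w) + w.
The lower-order terms cancel, leaving the standard wave equation w_ττ = w_ss.
Initial data for w: w(s,0) = exp(-s)u(s,0) = sin(3s); w_τ(s,0) = exp(-s)u_τ(s,0) = 4sin(4s). The boundary conditions carry over: w(0,τ) = w(π,τ) = 0.
Solve for w:
  Using separation of variables w = X(s)T(τ):
  Eigenfunctions: sin(ns), n = 1, 2, 3, ...
  General solution: w(s, τ) = Σ [A_n cos(n τ) + B_n sin(n τ)] sin(ns)
  From w(s,0) = sin(3s): A_3=1. From w_τ(s,0) = 4sin(4s), using w_τ(s,0) = Σ ω_n B_n sin(ns) with ω_n = n: B_4 = 4/4 = 1.
Hence w(s,τ) = sin(3s)cos(3τ) + sin(4s)sin(4τ).
Transform back: u(s,τ) = exp(s)w(s,τ).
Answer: u(s, τ) = exp(s)sin(3s)cos(3τ) + exp(s)sin(4s)sin(4τ)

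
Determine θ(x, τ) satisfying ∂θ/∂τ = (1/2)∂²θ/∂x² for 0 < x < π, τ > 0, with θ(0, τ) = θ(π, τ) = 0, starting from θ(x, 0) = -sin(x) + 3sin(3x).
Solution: Separating variables: θ = Σ c_n exp(-n²τ/2) sin(nx). From θ(x,0) = -sin(x) + 3sin(3x): c_1=-1, c_3=3.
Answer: θ(x, τ) = -exp(-τ/2)sin(x) + 3exp(-9τ/2)sin(3x)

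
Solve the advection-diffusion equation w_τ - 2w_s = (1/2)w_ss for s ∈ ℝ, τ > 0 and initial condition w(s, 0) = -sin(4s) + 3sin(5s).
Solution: Change to a moving frame: let η = s + 2τ, σ = τ and write w(s,τ) = u(η,σ).
By the chain rule w_τ = u_σ + 2u_η, w_s = u_η, w_ss = u_ηη.
Then w_τ - 2w_s = u_σ: the advection term cancels and the PDE becomes the heat equation u_σ = (1/2)u_ηη on η ∈ ℝ.
Initial data: u(η,0) = w(η,0) = -sin(4η) + 3sin(5η).
On η ∈ ℝ each mode satisfies (sin(nη))″ = -n² sin(nη), so exp(-n²σ/2) sin(nη) solves the heat equation; by superposition u(η,σ) = Σ c_n exp(-n²σ/2) sin(nη).
Reading off the coefficients: c_4=-1, c_5=3, so u(η,σ) = -exp(-8σ)sin(4η) + 3exp(-25σ/2)sin(5η).
Substituting back η = s + 2τ, σ = τ: w(s,τ) = u(s + 2τ, τ).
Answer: w(s, τ) = -exp(-8τ)sin(4s + 8τ) + 3exp(-25τ/2)sin(5s + 10τ)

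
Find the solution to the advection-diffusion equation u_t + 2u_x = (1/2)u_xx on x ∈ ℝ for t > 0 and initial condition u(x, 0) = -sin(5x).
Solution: Change to a moving frame: let η = x - 2t, σ = t and write u(x,t) = w(η,σ).
By the chain rule u_t = w_σ - 2w_η, u_x = w_η, u_xx = w_ηη.
Then u_t + 2u_x = w_σ: the advection term cancels and the PDE becomes the heat equation w_σ = (1/2)w_ηη on η ∈ ℝ.
Initial data: w(η,0) = u(η,0) = -sin(5η).
On η ∈ ℝ each mode satisfies (sin(nη))″ = -n² sin(nη), so exp(-n²σ/2) sin(nη) solves the heat equation; by superposition w(η,σ) = Σ c_n exp(-n²σ/2) sin(nη).
Reading off the coefficients: c_5=-1, so w(η,σ) = -exp(-25σ/2)sin(5η).
Substituting back η = x - 2t, σ = t: u(x,t) = w(x - 2t, t).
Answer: u(x, t) = exp(-25t/2)sin(10t - 5x)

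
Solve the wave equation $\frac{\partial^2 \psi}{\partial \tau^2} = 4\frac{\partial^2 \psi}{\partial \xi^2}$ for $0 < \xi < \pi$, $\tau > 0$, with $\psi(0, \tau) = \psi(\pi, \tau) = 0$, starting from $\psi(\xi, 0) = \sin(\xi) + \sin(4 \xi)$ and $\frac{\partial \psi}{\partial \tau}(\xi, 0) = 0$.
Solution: Separating variables: $\psi = \sum [A_n \cos(\omega_n \tau) + B_n \sin(\omega_n \tau)] \sin(n\xi)$, $\omega_n = 2n$. From ICs: $A_1=1, A_4=1$.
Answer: $\psi(\xi, \tau) = \sin(\xi) \cos(2 \tau) + \sin(4 \xi) \cos(8 \tau)$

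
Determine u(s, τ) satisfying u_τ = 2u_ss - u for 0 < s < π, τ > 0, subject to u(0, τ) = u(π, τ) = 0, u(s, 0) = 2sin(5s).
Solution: Substitute u = exp(-τ)w, i.e. w = exp(τ)u.
By the product rule, u_τ = exp(-τ)(w_τ - w), u_ss = exp(-τ)w_ss.
Substituting into the PDE and dividing by exp(-τ): w_τ - w = 2w_ss - w.
The lower-order terms cancel, leaving the standard heat equation w_τ = 2w_ss.
Initial data for w: w(s,0) = u(s,0) = 2sin(5s). The boundary conditions carry over: w(0,τ) = w(π,τ) = 0.
Solve for w:
  Using separation of variables w = X(s)T(τ):
  Eigenfunctions: sin(ns), n = 1, 2, 3, ...
  General solution: w(s, τ) = Σ c_n sin(ns) exp(-2n² τ)
  Matching w(s,0) = 2sin(5s) term by term: c_5=2.
Hence w(s,τ) = 2exp(-50τ)sin(5s).
Transform back: u(s,τ) = exp(-τ)w(s,τ).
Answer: u(s, τ) = 2exp(-51τ)sin(5s)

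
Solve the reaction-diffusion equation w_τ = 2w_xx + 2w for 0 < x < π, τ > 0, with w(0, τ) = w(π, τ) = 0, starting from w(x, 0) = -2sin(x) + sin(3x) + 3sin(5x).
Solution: Substitute w = exp(2τ)u.
Then w_τ = exp(2τ)(u_τ + 2u), w_xx = exp(2τ)u_xx; substituting and dividing by exp(2τ), the lower-order terms cancel: u_τ = 2u_xx (standard heat equation).
Data for u: u(x,0) = w(x,0) = -2sin(x) + sin(3x) + 3sin(5x). The boundary conditions carry over: u(0,τ) = u(π,τ) = 0.
Separating variables: u = Σ c_n exp(-2n²τ) sin(nx). From u(x,0) = -2sin(x) + sin(3x) + 3sin(5x): c_1=-2, c_3=1, c_5=3.
So u(x,τ) = -2exp(-2τ)sin(x) + exp(-18τ)sin(3x) + 3exp(-50τ)sin(5x), and w(x,τ) = exp(2τ)u(x,τ).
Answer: w(x, τ) = -2sin(x) + exp(-16τ)sin(3x) + 3exp(-48τ)sin(5x)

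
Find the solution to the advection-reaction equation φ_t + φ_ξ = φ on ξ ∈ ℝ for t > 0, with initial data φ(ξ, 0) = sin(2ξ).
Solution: Substitute φ = exp(t)u, i.e. u = exp(-t)φ.
By the product rule, φ_t = exp(t)(u_t + u), φ_ξ = exp(t)u_ξ.
Substituting into the PDE and dividing by exp(t): u_t + u + u_ξ = u.
The lower-order terms cancel, leaving the standard advection equation u_t + u_ξ = 0.
Initial data for u: u(ξ,0) = φ(ξ,0) = sin(2ξ).
Solve for u:
  By method of characteristics (waves move right with speed 1):
  Along characteristics ξ - t = const, u is constant, so u(ξ,t) = f(ξ - t) with f = u(·, 0).
Hence u(ξ,t) = -sin(2t - 2ξ).
Transform back: φ(ξ,t) = exp(t)u(ξ,t).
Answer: φ(ξ, t) = -exp(t)sin(2t - 2ξ)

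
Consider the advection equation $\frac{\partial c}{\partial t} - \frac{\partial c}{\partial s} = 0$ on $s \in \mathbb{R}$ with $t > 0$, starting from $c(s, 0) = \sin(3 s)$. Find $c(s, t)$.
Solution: By method of characteristics (waves move left with speed 1):
Along characteristics $s + t =$ const, $c$ is constant, so $c(s,t) = f(s + t)$ with $f = c( \cdot , 0)$.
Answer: $c(s, t) = \sin(3 s + 3 t)$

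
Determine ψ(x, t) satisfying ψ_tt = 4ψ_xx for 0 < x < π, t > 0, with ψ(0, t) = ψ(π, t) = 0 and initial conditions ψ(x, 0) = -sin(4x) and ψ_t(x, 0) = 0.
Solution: Using separation of variables ψ = X(x)T(t):
Eigenfunctions: sin(nx), n = 1, 2, 3, ...
General solution: ψ(x, t) = Σ [A_n cos(2n t) + B_n sin(2n t)] sin(nx)
From ψ(x,0) = -sin(4x): A_4=-1. From ψ_t(x,0) = 0: all B_n = 0.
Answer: ψ(x, t) = -sin(4x)cos(8t)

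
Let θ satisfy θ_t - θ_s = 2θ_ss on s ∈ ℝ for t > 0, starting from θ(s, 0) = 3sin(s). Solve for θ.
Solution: Change to a moving frame: let η = s + t, σ = t and write θ(s,t) = u(η,σ).
By the chain rule θ_t = u_σ + u_η, θ_s = u_η, θ_ss = u_ηη.
Then θ_t - θ_s = u_σ: the advection term cancels and the PDE becomes the heat equation u_σ = 2u_ηη on η ∈ ℝ.
Initial data: u(η,0) = θ(η,0) = 3sin(η).
On η ∈ ℝ each mode satisfies (sin(nη))″ = -n² sin(nη), so exp(-2n²σ) sin(nη) solves the heat equation; by superposition u(η,σ) = Σ c_n exp(-2n²σ) sin(nη).
Reading off the coefficients: c_1=3, so u(η,σ) = 3exp(-2σ)sin(η).
Substituting back η = s + t, σ = t: θ(s,t) = u(s + t, t).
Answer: θ(s, t) = 3exp(-2t)sin(s + t)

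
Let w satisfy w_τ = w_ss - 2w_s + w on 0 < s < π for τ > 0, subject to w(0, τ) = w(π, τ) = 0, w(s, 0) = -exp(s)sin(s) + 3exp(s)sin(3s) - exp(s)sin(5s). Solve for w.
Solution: Substitute w = exp(s)u, i.e. u = exp(-s)w.
By the product rule, w_s = exp(s)(u_s + u), w_ss = exp(s)(u_ss + 2u_s + u), w_τ = exp(s)u_τ.
Substituting into the PDE and dividing by exp(s): u_τ = (u_ss + 2u_s + u) - 2(u_s + u) + u.
The lower-order terms cancel, leaving the standard heat equation u_τ = u_ss.
Initial data for u: u(s,0) = exp(-s)w(s,0) = -sin(s) + 3sin(3s) - sin(5s). The boundary conditions carry over: u(0,τ) = u(π,τ) = 0.
Solve for u:
  Using separation of variables u = X(s)T(τ):
  Eigenfunctions: sin(ns), n = 1, 2, 3, ...
  General solution: u(s, τ) = Σ c_n sin(ns) exp(-n² τ)
  Matching u(s,0) = -sin(s) + 3sin(3s) - sin(5s) term by term: c_1=-1, c_3=3, c_5=-1.
Hence u(s,τ) = -exp(-τ)sin(s) + 3exp(-9τ)sin(3s) - exp(-25τ)sin(5s).
Transform back: w(s,τ) = exp(s)u(s,τ).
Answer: w(s, τ) = -exp(s)exp(-τ)sin(s) + 3exp(s)exp(-9τ)sin(3s) - exp(s)exp(-25τ)sin(5s)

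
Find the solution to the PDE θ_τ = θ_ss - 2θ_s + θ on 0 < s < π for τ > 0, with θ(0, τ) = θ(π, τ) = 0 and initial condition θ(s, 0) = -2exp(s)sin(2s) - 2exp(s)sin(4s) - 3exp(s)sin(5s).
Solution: Substitute θ = exp(s)u.
Then θ_s = exp(s)(u_s + u), θ_ss = exp(s)(u_ss + 2u_s + u), θ_τ = exp(s)u_τ; substituting and dividing by exp(s), the lower-order terms cancel: u_τ = u_ss (standard heat equation).
Data for u: u(s,0) = exp(-s)θ(s,0) = -2sin(2s) - 2sin(4s) - 3sin(5s). The boundary conditions carry over: u(0,τ) = u(π,τ) = 0.
Separating variables: u = Σ c_n exp(-n²τ) sin(ns). From u(s,0) = -2sin(2s) - 2sin(4s) - 3sin(5s): c_2=-2, c_4=-2, c_5=-3.
So u(s,τ) = -2exp(-4τ)sin(2s) - 2exp(-16τ)sin(4s) - 3exp(-25τ)sin(5s), and θ(s,τ) = exp(s)u(s,τ).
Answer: θ(s, τ) = -2exp(s)exp(-4τ)sin(2s) - 2exp(s)exp(-16τ)sin(4s) - 3exp(s)exp(-25τ)sin(5s)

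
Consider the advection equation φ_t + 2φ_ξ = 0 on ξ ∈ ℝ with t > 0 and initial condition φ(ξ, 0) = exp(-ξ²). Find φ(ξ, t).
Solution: By characteristics (dξ/dt = 2), φ(ξ,t) = f(ξ - 2t) with f = φ(·, 0).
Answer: φ(ξ, t) = exp(-(-2t + ξ)²)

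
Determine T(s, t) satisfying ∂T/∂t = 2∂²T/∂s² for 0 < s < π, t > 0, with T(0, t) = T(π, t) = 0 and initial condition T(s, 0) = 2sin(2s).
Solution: Using separation of variables T = X(s)G(t):
Eigenfunctions: sin(ns), n = 1, 2, 3, ...
General solution: T(s, t) = Σ c_n sin(ns) exp(-2n² t)
Matching T(s,0) = 2sin(2s) term by term: c_2=2.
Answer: T(s, t) = 2exp(-8t)sin(2s)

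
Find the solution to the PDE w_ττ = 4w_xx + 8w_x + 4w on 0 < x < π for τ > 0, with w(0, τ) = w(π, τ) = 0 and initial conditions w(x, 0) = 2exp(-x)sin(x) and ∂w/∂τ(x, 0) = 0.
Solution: Substitute w = exp(-x)u, i.e. u = exp(x)w.
By the product rule, w_x = exp(-x)(u_x - u), w_xx = exp(-x)(u_xx - 2u_x + u), w_ττ = exp(-x)u_ττ.
Substituting into the PDE and dividing by exp(-x): u_ττ = 4(u_xx - 2u_x + u) + 8(u_x - u) + 4u.
The lower-order terms cancel, leaving the standard wave equation u_ττ = 4u_xx.
Initial data for u: u(x,0) = exp(x)w(x,0) = 2sin(x); u_τ(x,0) = exp(x)w_τ(x,0) = 0. The boundary conditions carry over: u(0,τ) = u(π,τ) = 0.
Solve for u:
  Using separation of variables u = X(x)T(τ):
  Eigenfunctions: sin(nx), n = 1, 2, 3, ...
  General solution: u(x, τ) = Σ [A_n cos(2n τ) + B_n sin(2n τ)] sin(nx)
  From u(x,0) = 2sin(x): A_1=2. From u_τ(x,0) = 0: all B_n = 0.
Hence u(x,τ) = 2sin(x)cos(2τ).
Transform back: w(x,τ) = exp(-x)u(x,τ).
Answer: w(x, τ) = 2exp(-x)sin(x)cos(2τ)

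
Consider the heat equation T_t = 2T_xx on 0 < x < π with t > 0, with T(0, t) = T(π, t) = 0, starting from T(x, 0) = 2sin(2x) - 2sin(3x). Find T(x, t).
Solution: Separating variables: T = Σ c_n exp(-2n²t) sin(nx). From T(x,0) = 2sin(2x) - 2sin(3x): c_2=2, c_3=-2.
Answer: T(x, t) = 2exp(-8t)sin(2x) - 2exp(-18t)sin(3x)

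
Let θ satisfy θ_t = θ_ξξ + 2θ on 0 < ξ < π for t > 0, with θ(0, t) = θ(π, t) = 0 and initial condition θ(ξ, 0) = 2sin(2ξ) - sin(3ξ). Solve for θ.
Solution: Substitute θ = exp(2t)u, i.e. u = exp(-2t)θ.
By the product rule, θ_t = exp(2t)(u_t + 2u), θ_ξξ = exp(2t)u_ξξ.
Substituting into the PDE and dividing by exp(2t): u_t + 2u = u_ξξ + 2u.
The lower-order terms cancel, leaving the standard heat equation u_t = u_ξξ.
Initial data for u: u(ξ,0) = θ(ξ,0) = 2sin(2ξ) - sin(3ξ). The boundary conditions carry over: u(0,t) = u(π,t) = 0.
Solve for u:
  Using separation of variables u = X(ξ)G(t):
  Eigenfunctions: sin(nξ), n = 1, 2, 3, ...
  General solution: u(ξ, t) = Σ c_n sin(nξ) exp(-n² t)
  Matching u(ξ,0) = 2sin(2ξ) - sin(3ξ) term by term: c_2=2, c_3=-1.
Hence u(ξ,t) = 2exp(-4t)sin(2ξ) - exp(-9t)sin(3ξ).
Transform back: θ(ξ,t) = exp(2t)u(ξ,t).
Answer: θ(ξ, t) = 2exp(-2t)sin(2ξ) - exp(-7t)sin(3ξ)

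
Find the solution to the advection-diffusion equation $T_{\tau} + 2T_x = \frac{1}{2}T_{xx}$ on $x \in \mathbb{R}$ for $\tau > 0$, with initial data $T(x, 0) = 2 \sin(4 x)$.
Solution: Moving frame: $\eta = x - 2\tau$, $\sigma = \tau$, $T = u(\eta,\sigma)$, so $T_{\tau} = u_{\sigma} - 2u_{\eta}$ and $T_{xx} = u_{\eta\eta}$.
Hence $T_{\tau} + 2T_x = u_{\sigma}$ and the PDE becomes the heat equation $u_{\sigma} = \frac{1}{2}u_{\eta\eta}$ on $\eta \in \mathbb{R}$.
Initial data: $u(\eta,0) = T(\eta,0) = 2 \sin(4 \eta)$. Each mode $\sin(n\eta)$ decays as $e^{-n^2\sigma/2}$ on $\mathbb{R}$, so $u(\eta,\sigma) = \sum c_n e^{-n^2\sigma/2} \sin(n\eta)$ with $c_4=2$: $u(\eta,\sigma) = 2 e^{-8 \sigma} \sin(4 \eta)$.
Substituting back: $T(x,\tau) = u(x - 2\tau, \tau)$.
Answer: $T(x, \tau) = -2 e^{-8 \tau} \sin(8 \tau - 4 x)$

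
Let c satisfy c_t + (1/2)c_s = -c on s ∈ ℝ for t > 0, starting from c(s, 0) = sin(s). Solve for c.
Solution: Substitute c = exp(-t)u.
Then c_t = exp(-t)(u_t - u), c_s = exp(-t)u_s; substituting and dividing by exp(-t), the lower-order terms cancel: u_t + (1/2)u_s = 0 (standard advection equation).
Data for u: u(s,0) = c(s,0) = sin(s).
By characteristics (ds/dt = 1/2), u(s,t) = f(s - (1/2)t) with f = u(·, 0).
So u(s,t) = sin(s - t/2), and c(s,t) = exp(-t)u(s,t).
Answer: c(s, t) = exp(-t)sin(s - t/2)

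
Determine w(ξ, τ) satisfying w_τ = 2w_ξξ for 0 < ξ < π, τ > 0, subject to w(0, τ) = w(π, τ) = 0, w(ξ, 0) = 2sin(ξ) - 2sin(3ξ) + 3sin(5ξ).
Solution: Using separation of variables w = X(ξ)T(τ):
Eigenfunctions: sin(nξ), n = 1, 2, 3, ...
General solution: w(ξ, τ) = Σ c_n sin(nξ) exp(-2n² τ)
Matching w(ξ,0) = 2sin(ξ) - 2sin(3ξ) + 3sin(5ξ) term by term: c_1=2, c_3=-2, c_5=3.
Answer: w(ξ, τ) = 2exp(-2τ)sin(ξ) - 2exp(-18τ)sin(3ξ) + 3exp(-50τ)sin(5ξ)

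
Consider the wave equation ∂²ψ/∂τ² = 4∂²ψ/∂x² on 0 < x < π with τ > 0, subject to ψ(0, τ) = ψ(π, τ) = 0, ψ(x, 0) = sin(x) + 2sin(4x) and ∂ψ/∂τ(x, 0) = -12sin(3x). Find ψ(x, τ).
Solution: Separating variables: ψ = Σ [A_n cos(ω_n τ) + B_n sin(ω_n τ)] sin(nx), ω_n = 2n. From ICs (B_n = velocity coefficient / ω_n): A_1=1, A_4=2, B_3=-2.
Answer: ψ(x, τ) = sin(x)cos(2τ) - 2sin(3x)sin(6τ) + 2sin(4x)cos(8τ)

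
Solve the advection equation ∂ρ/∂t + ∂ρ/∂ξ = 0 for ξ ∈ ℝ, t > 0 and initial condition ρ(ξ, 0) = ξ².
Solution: By characteristics (dξ/dt = 1), ρ(ξ,t) = f(ξ - t) with f = ρ(·, 0).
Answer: ρ(ξ, t) = t² - 2tξ + ξ²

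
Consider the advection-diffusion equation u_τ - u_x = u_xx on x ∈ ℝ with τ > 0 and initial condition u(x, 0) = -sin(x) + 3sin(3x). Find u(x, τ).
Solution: Change to a moving frame: let η = x + τ, σ = τ and write u(x,τ) = w(η,σ).
By the chain rule u_τ = w_σ + w_η, u_x = w_η, u_xx = w_ηη.
Then u_τ - u_x = w_σ: the advection term cancels and the PDE becomes the heat equation w_σ = w_ηη on η ∈ ℝ.
Initial data: w(η,0) = u(η,0) = -sin(η) + 3sin(3η).
On η ∈ ℝ each mode satisfies (sin(nη))″ = -n² sin(nη), so exp(-n²σ) sin(nη) solves the heat equation; by superposition w(η,σ) = Σ c_n exp(-n²σ) sin(nη).
Reading off the coefficients: c_1=-1, c_3=3, so w(η,σ) = -exp(-σ)sin(η) + 3exp(-9σ)sin(3η).
Substituting back η = x + τ, σ = τ: u(x,τ) = w(x + τ, τ).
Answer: u(x, τ) = -exp(-τ)sin(x + τ) + 3exp(-9τ)sin(3x + 3τ)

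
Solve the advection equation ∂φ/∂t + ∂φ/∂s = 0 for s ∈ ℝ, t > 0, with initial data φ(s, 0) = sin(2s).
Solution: By characteristics (ds/dt = 1), φ(s,t) = f(s - t) with f = φ(·, 0).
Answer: φ(s, t) = sin(2s - 2t)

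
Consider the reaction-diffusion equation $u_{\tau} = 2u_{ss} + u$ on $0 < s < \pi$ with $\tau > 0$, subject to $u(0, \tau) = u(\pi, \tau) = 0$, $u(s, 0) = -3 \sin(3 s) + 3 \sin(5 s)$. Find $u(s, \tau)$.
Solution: Substitute $u = e^{\tau}w$.
Then $u_{\tau} = e^{\tau}(w_{\tau} + w)$, $u_{ss} = e^{\tau}w_{ss}$; substituting and dividing by $e^{\tau}$, the lower-order terms cancel: $w_{\tau} = 2w_{ss}$ (standard heat equation).
Data for $w$: $w(s,0) = u(s,0) = -3 \sin(3 s) + 3 \sin(5 s)$. The boundary conditions carry over: $w(0,\tau) = w(\pi,\tau) = 0$.
Separating variables: $w = \sum c_n e^{-2n^2\tau} \sin(ns)$. From $w(s,0) = -3 \sin(3 s) + 3 \sin(5 s)$: $c_3=-3, c_5=3$.
So $w(s,\tau) = -3 e^{-18 \tau} \sin(3 s) + 3 e^{-50 \tau} \sin(5 s)$, and $u(s,\tau) = e^{\tau}w(s,\tau)$.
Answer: $u(s, \tau) = -3 e^{-17 \tau} \sin(3 s) + 3 e^{-49 \tau} \sin(5 s)$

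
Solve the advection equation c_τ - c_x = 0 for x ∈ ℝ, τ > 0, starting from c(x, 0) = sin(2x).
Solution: By method of characteristics (waves move left with speed 1):
Along characteristics x + τ = const, c is constant, so c(x,τ) = f(x + τ) with f = c(·, 0).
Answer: c(x, τ) = sin(2x + 2τ)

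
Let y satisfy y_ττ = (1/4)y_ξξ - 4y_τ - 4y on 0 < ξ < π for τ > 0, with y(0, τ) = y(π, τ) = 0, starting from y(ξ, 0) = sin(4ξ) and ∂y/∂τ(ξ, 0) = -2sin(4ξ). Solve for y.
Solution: Substitute y = exp(-2τ)u.
Then y_τ = exp(-2τ)(u_τ - 2u), y_ττ = exp(-2τ)(u_ττ - 4u_τ + 4u), y_ξξ = exp(-2τ)u_ξξ; substituting and dividing by exp(-2τ), the lower-order terms cancel: u_ττ = (1/4)u_ξξ (standard wave equation).
Data for u: u(ξ,0) = y(ξ,0) = sin(4ξ); u_τ(ξ,0) = y_τ(ξ,0) + 2y(ξ,0) = 0. The boundary conditions carry over: u(0,τ) = u(π,τ) = 0.
Separating variables: u = Σ [A_n cos(ω_n τ) + B_n sin(ω_n τ)] sin(nξ), ω_n = n/2. From ICs: A_4=1.
So u(ξ,τ) = sin(4ξ)cos(2τ), and y(ξ,τ) = exp(-2τ)u(ξ,τ).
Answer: y(ξ, τ) = exp(-2τ)sin(4ξ)cos(2τ)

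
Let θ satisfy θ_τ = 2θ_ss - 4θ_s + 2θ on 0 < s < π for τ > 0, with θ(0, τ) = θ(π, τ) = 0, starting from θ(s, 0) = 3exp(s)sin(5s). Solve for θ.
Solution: Substitute θ = exp(s)u, i.e. u = exp(-s)θ.
By the product rule, θ_s = exp(s)(u_s + u), θ_ss = exp(s)(u_ss + 2u_s + u), θ_τ = exp(s)u_τ.
Substituting into the PDE and dividing by exp(s): u_τ = 2(u_ss + 2u_s + u) - 4(u_s + u) + 2u.
The lower-order terms cancel, leaving the standard heat equation u_τ = 2u_ss.
Initial data for u: u(s,0) = exp(-s)θ(s,0) = 3sin(5s). The boundary conditions carry over: u(0,τ) = u(π,τ) = 0.
Solve for u:
  Using separation of variables u = X(s)G(τ):
  Eigenfunctions: sin(ns), n = 1, 2, 3, ...
  General solution: u(s, τ) = Σ c_n sin(ns) exp(-2n² τ)
  Matching u(s,0) = 3sin(5s) term by term: c_5=3.
Hence u(s,τ) = 3exp(-50τ)sin(5s).
Transform back: θ(s,τ) = exp(s)u(s,τ).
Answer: θ(s, τ) = 3exp(s)exp(-50τ)sin(5s)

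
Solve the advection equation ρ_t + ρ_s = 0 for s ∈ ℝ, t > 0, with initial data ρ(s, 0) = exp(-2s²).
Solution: By method of characteristics (waves move right with speed 1):
Along characteristics s - t = const, ρ is constant, so ρ(s,t) = f(s - t) with f = ρ(·, 0).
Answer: ρ(s, t) = exp(-2(s - t)²)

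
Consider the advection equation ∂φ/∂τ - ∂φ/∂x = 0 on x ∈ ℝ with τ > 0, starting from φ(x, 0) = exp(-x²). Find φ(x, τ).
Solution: By method of characteristics (waves move left with speed 1):
Along characteristics x + τ = const, φ is constant, so φ(x,τ) = f(x + τ) with f = φ(·, 0).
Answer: φ(x, τ) = exp(-(x + τ)²)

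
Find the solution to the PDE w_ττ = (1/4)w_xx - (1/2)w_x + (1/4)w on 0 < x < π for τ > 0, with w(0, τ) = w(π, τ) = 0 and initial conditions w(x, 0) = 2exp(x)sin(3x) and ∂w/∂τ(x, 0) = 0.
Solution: Substitute w = exp(x)u.
Then w_x = exp(x)(u_x + u), w_xx = exp(x)(u_xx + 2u_x + u), w_ττ = exp(x)u_ττ; substituting and dividing by exp(x), the lower-order terms cancel: u_ττ = (1/4)u_xx (standard wave equation).
Data for u: u(x,0) = exp(-x)w(x,0) = 2sin(3x); u_τ(x,0) = exp(-x)w_τ(x,0) = 0. The boundary conditions carry over: u(0,τ) = u(π,τ) = 0.
Separating variables: u = Σ [A_n cos(ω_n τ) + B_n sin(ω_n τ)] sin(nx), ω_n = n/2. From ICs: A_3=2.
So u(x,τ) = 2sin(3x)cos(3τ/2), and w(x,τ) = exp(x)u(x,τ).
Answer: w(x, τ) = 2exp(x)sin(3x)cos(3τ/2)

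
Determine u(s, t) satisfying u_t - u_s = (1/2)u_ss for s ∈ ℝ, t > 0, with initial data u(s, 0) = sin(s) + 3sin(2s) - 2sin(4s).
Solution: Moving frame: η = s + t, σ = t, u = w(η,σ), so u_t = w_σ + w_η and u_ss = w_ηη.
Hence u_t - u_s = w_σ and the PDE becomes the heat equation w_σ = (1/2)w_ηη on η ∈ ℝ.
Initial data: w(η,0) = u(η,0) = sin(η) + 3sin(2η) - 2sin(4η). Each mode sin(nη) decays as exp(-n²σ/2) on ℝ, so w(η,σ) = Σ c_n exp(-n²σ/2) sin(nη) with c_1=1, c_2=3, c_4=-2: w(η,σ) = 3exp(-2σ)sin(2η) - 2exp(-8σ)sin(4η) + exp(-σ/2)sin(η).
Substituting back: u(s,t) = w(s + t, t).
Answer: u(s, t) = 3exp(-2t)sin(2s + 2t) - 2exp(-8t)sin(4s + 4t) + exp(-t/2)sin(s + t)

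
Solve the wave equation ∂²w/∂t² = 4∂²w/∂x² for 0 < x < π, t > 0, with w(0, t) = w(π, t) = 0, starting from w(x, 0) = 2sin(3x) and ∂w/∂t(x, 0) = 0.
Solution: Separating variables: w = Σ [A_n cos(ω_n t) + B_n sin(ω_n t)] sin(nx), ω_n = 2n. From ICs: A_3=2.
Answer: w(x, t) = 2sin(3x)cos(6t)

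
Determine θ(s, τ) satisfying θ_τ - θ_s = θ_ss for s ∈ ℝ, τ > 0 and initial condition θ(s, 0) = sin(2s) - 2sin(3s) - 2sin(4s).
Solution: Change to a moving frame: let η = s + τ, σ = τ and write θ(s,τ) = u(η,σ).
By the chain rule θ_τ = u_σ + u_η, θ_s = u_η, θ_ss = u_ηη.
Then θ_τ - θ_s = u_σ: the advection term cancels and the PDE becomes the heat equation u_σ = u_ηη on η ∈ ℝ.
Initial data: u(η,0) = θ(η,0) = sin(2η) - 2sin(3η) - 2sin(4η).
On η ∈ ℝ each mode satisfies (sin(nη))″ = -n² sin(nη), so exp(-n²σ) sin(nη) solves the heat equation; by superposition u(η,σ) = Σ c_n exp(-n²σ) sin(nη).
Reading off the coefficients: c_2=1, c_3=-2, c_4=-2, so u(η,σ) = exp(-4σ)sin(2η) - 2exp(-9σ)sin(3η) - 2exp(-16σ)sin(4η).
Substituting back η = s + τ, σ = τ: θ(s,τ) = u(s + τ, τ).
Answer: θ(s, τ) = exp(-4τ)sin(2s + 2τ) - 2exp(-9τ)sin(3s + 3τ) - 2exp(-16τ)sin(4s + 4τ)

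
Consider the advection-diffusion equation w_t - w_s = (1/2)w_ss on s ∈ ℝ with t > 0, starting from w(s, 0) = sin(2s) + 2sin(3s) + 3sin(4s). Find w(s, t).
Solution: Change to a moving frame: let η = s + t, σ = t and write w(s,t) = u(η,σ).
By the chain rule w_t = u_σ + u_η, w_s = u_η, w_ss = u_ηη.
Then w_t - w_s = u_σ: the advection term cancels and the PDE becomes the heat equation u_σ = (1/2)u_ηη on η ∈ ℝ.
Initial data: u(η,0) = w(η,0) = sin(2η) + 2sin(3η) + 3sin(4η).
On η ∈ ℝ each mode satisfies (sin(nη))″ = -n² sin(nη), so exp(-n²σ/2) sin(nη) solves the heat equation; by superposition u(η,σ) = Σ c_n exp(-n²σ/2) sin(nη).
Reading off the coefficients: c_2=1, c_3=2, c_4=3, so u(η,σ) = exp(-2σ)sin(2η) + 3exp(-8σ)sin(4η) + 2exp(-9σ/2)sin(3η).
Substituting back η = s + t, σ = t: w(s,t) = u(s + t, t).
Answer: w(s, t) = exp(-2t)sin(2s + 2t) + 3exp(-8t)sin(4s + 4t) + 2exp(-9t/2)sin(3s + 3t)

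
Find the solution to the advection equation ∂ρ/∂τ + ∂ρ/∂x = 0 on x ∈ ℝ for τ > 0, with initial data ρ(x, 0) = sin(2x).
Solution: By characteristics (dx/dτ = 1), ρ(x,τ) = f(x - τ) with f = ρ(·, 0).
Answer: ρ(x, τ) = sin(2x - 2τ)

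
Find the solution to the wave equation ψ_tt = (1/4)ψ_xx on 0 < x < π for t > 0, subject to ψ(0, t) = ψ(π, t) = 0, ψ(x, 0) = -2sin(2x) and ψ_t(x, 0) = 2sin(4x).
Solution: Separating variables: ψ = Σ [A_n cos(ω_n t) + B_n sin(ω_n t)] sin(nx), ω_n = n/2. From ICs (B_n = velocity coefficient / ω_n): A_2=-2, B_4=1.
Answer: ψ(x, t) = sin(2t)sin(4x) - 2sin(2x)cos(t)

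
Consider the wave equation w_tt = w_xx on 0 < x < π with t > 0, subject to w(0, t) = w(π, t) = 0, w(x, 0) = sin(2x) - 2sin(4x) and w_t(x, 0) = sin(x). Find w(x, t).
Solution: Separating variables: w = Σ [A_n cos(ω_n t) + B_n sin(ω_n t)] sin(nx), ω_n = n. From ICs (B_n = velocity coefficient / ω_n): A_2=1, A_4=-2, B_1=1.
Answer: w(x, t) = sin(t)sin(x) + sin(2x)cos(2t) - 2sin(4x)cos(4t)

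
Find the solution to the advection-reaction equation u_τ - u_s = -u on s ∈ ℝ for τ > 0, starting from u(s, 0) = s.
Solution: Substitute u = exp(-τ)w.
Then u_τ = exp(-τ)(w_τ - w), u_s = exp(-τ)w_s; substituting and dividing by exp(-τ), the lower-order terms cancel: w_τ - w_s = 0 (standard advection equation).
Data for w: w(s,0) = u(s,0) = s.
By characteristics (ds/dτ = -1), w(s,τ) = f(s + τ) with f = w(·, 0).
So w(s,τ) = s + τ, and u(s,τ) = exp(-τ)w(s,τ).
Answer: u(s, τ) = sexp(-τ) + τexp(-τ)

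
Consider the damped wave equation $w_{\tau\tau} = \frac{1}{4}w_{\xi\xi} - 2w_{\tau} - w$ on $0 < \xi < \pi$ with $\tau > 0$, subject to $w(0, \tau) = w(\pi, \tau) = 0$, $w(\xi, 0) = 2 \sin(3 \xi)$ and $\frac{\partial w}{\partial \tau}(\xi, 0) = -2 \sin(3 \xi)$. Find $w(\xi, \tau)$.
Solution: Substitute $w = e^{-\tau}u$.
Then $w_{\tau} = e^{-\tau}(u_{\tau} - u)$, $w_{\tau\tau} = e^{-\tau}(u_{\tau\tau} - 2u_{\tau} + u)$, $w_{\xi\xi} = e^{-\tau}u_{\xi\xi}$; substituting and dividing by $e^{-\tau}$, the lower-order terms cancel: $u_{\tau\tau} = \frac{1}{4}u_{\xi\xi}$ (standard wave equation).
Data for $u$: $u(\xi,0) = w(\xi,0) = 2 \sin(3 \xi)$; $u_{\tau}(\xi,0) = w_{\tau}(\xi,0) + w(\xi,0) = 0$. The boundary conditions carry over: $u(0,\tau) = u(\pi,\tau) = 0$.
Separating variables: $u = \sum [A_n \cos(\omega_n \tau) + B_n \sin(\omega_n \tau)] \sin(n\xi)$, $\omega_n = n/2$. From ICs: $A_3=2$.
So $u(\xi,\tau) = 2 \sin(3 \xi) \cos(3 \tau/2)$, and $w(\xi,\tau) = e^{-\tau}u(\xi,\tau)$.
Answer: $w(\xi, \tau) = 2 e^{-\tau} \sin(3 \xi) \cos(3 \tau/2)$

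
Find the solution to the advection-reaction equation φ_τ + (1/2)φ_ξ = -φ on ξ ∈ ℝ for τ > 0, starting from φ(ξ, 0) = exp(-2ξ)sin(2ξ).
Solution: Substitute φ = exp(-2ξ)u.
Then φ_ξ = exp(-2ξ)(u_ξ - 2u), φ_τ = exp(-2ξ)u_τ; substituting and dividing by exp(-2ξ), the lower-order terms cancel: u_τ + (1/2)u_ξ = 0 (standard advection equation).
Data for u: u(ξ,0) = exp(2ξ)φ(ξ,0) = sin(2ξ).
By characteristics (dξ/dτ = 1/2), u(ξ,τ) = f(ξ - (1/2)τ) with f = u(·, 0).
So u(ξ,τ) = sin(2ξ - τ), and φ(ξ,τ) = exp(-2ξ)u(ξ,τ).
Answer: φ(ξ, τ) = exp(-2ξ)sin(2ξ - τ)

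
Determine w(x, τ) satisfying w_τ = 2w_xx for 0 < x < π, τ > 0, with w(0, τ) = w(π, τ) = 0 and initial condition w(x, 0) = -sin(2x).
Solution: Separating variables: w = Σ c_n exp(-2n²τ) sin(nx). From w(x,0) = -sin(2x): c_2=-1.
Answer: w(x, τ) = -exp(-8τ)sin(2x)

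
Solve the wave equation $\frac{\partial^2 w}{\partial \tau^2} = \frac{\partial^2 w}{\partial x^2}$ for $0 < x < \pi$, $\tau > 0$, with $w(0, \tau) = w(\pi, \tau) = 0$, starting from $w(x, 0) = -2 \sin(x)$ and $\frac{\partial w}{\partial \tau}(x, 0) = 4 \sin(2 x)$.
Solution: Using separation of variables $w = X(x)T(\tau)$:
Eigenfunctions: $\sin(nx)$, $n = 1, 2, 3, \ldots$
General solution: $w(x, \tau) = \sum [A_n \cos(n \tau) + B_n \sin(n \tau)] \sin(nx)$
From $w(x,0) = -2 \sin(x)$: $A_1=-2$. From $w_{\tau}(x,0) = 4 \sin(2 x)$, using $w_{\tau}(x,0) = \sum \omega_n B_n \sin(nx)$ with $\omega_n = n$: $B_2 = 4/2 = 2$.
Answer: $w(x, \tau) = 2 \sin(2 \tau) \sin(2 x) - 2 \sin(x) \cos(\tau)$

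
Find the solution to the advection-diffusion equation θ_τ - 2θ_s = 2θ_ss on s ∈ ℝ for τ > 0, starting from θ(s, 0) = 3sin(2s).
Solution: Change to a moving frame: let η = s + 2τ, σ = τ and write θ(s,τ) = u(η,σ).
By the chain rule θ_τ = u_σ + 2u_η, θ_s = u_η, θ_ss = u_ηη.
Then θ_τ - 2θ_s = u_σ: the advection term cancels and the PDE becomes the heat equation u_σ = 2u_ηη on η ∈ ℝ.
Initial data: u(η,0) = θ(η,0) = 3sin(2η).
On η ∈ ℝ each mode satisfies (sin(nη))″ = -n² sin(nη), so exp(-2n²σ) sin(nη) solves the heat equation; by superposition u(η,σ) = Σ c_n exp(-2n²σ) sin(nη).
Reading off the coefficients: c_2=3, so u(η,σ) = 3exp(-8σ)sin(2η).
Substituting back η = s + 2τ, σ = τ: θ(s,τ) = u(s + 2τ, τ).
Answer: θ(s, τ) = 3exp(-8τ)sin(2s + 4τ)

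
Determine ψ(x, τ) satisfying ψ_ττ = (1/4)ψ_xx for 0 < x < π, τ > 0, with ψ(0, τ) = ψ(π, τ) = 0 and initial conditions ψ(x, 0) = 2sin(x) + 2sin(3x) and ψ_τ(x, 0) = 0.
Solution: Using separation of variables ψ = X(x)T(τ):
Eigenfunctions: sin(nx), n = 1, 2, 3, ...
General solution: ψ(x, τ) = Σ [A_n cos(n τ/2) + B_n sin(n τ/2)] sin(nx)
From ψ(x,0) = 2sin(x) + 2sin(3x): A_1=2, A_3=2. From ψ_τ(x,0) = 0: all B_n = 0.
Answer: ψ(x, τ) = 2sin(x)cos(τ/2) + 2sin(3x)cos(3τ/2)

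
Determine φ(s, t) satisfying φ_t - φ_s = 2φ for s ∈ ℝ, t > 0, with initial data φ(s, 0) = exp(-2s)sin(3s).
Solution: Substitute φ = exp(-2s)u, i.e. u = exp(2s)φ.
By the product rule, φ_s = exp(-2s)(u_s - 2u), φ_t = exp(-2s)u_t.
Substituting into the PDE and dividing by exp(-2s): u_t - (u_s - 2u) = 2u.
The lower-order terms cancel, leaving the standard advection equation u_t - u_s = 0.
Initial data for u: u(s,0) = exp(2s)φ(s,0) = sin(3s).
Solve for u:
  By method of characteristics (waves move left with speed 1):
  Along characteristics s + t = const, u is constant, so u(s,t) = f(s + t) with f = u(·, 0).
Hence u(s,t) = sin(3s + 3t).
Transform back: φ(s,t) = exp(-2s)u(s,t).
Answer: φ(s, t) = exp(-2s)sin(3s + 3t)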